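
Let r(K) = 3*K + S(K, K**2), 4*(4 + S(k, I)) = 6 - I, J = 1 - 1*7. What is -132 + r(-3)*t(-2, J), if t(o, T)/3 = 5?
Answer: -1353/4 ≈ -338.25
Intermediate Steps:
J = -6 (J = 1 - 7 = -6)
S(k, I) = -5/2 - I/4 (S(k, I) = -4 + (6 - I)/4 = -4 + (3/2 - I/4) = -5/2 - I/4)
t(o, T) = 15 (t(o, T) = 3*5 = 15)
r(K) = -5/2 + 3*K - K**2/4 (r(K) = 3*K + (-5/2 - K**2/4) = -5/2 + 3*K - K**2/4)
-132 + r(-3)*t(-2, J) = -132 + (-5/2 + 3*(-3) - 1/4*(-3)**2)*15 = -132 + (-5/2 - 9 - 1/4*9)*15 = -132 + (-5/2 - 9 - 9/4)*15 = -132 - 55/4*15 = -132 - 825/4 = -1353/4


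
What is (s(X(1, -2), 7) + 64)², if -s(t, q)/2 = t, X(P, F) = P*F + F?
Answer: 5184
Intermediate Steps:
X(P, F) = F + F*P (X(P, F) = F*P + F = F + F*P)
s(t, q) = -2*t
(s(X(1, -2), 7) + 64)² = (-(-4)*(1 + 1) + 64)² = (-(-4)*2 + 64)² = (-2*(-4) + 64)² = (8 + 64)² = 72² = 5184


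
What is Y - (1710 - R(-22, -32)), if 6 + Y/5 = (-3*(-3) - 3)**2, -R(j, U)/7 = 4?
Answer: -1588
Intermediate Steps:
R(j, U) = -28 (R(j, U) = -7*4 = -28)
Y = 150 (Y = -30 + 5*(-3*(-3) - 3)**2 = -30 + 5*(9 - 3)**2 = -30 + 5*6**2 = -30 + 5*36 = -30 + 180 = 150)
Y - (1710 - R(-22, -32)) = 150 - (1710 - 1*(-28)) = 150 - (1710 + 28) = 150 - 1*1738 = 150 - 1738 = -1588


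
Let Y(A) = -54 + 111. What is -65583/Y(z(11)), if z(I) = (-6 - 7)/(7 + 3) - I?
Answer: -21861/19 ≈ -1150.6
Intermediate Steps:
z(I) = -13/10 - I
Y(A) = 57
-65583/Y(z(11)) = -65583/57 = -65583*1/57 = -21861/19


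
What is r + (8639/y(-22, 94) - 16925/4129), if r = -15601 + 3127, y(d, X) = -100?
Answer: -5187877531/412900 ≈ -12564.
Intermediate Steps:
r = -12474
r + (8639/y(-22, 94) - 16925/4129) = -12474 + (8639/(-100) - 16925/4129) = -12474 + (8639*(-1/100) - 16925*1/4129) = -12474 + (-8639/100 - 16925/4129) = -12474 - 37362931/412900 = -5187877531/412900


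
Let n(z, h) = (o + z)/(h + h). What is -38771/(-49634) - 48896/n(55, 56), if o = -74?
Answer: 271813991817/943046 ≈ 2.8823e+5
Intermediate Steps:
n(z, h) = (-74 + z)/(2*h) (n(z, h) = (-74 + z)/(h + h) = (-74 + z)/((2*h)) = (-74 + z)*(1/(2*h)) = (-74 + z)/(2*h))
-38771/(-49634) - 48896/n(55, 56) = -38771/(-49634) - 48896*112/(-74 + 55) = -38771*(-1/49634) - 48896/((½)*(1/56)*(-19)) = 38771/49634 - 48896/(-19/112) = 38771/49634 - 48896*(-112/19) = 38771/49634 + 5476352/19 = 271813991817/943046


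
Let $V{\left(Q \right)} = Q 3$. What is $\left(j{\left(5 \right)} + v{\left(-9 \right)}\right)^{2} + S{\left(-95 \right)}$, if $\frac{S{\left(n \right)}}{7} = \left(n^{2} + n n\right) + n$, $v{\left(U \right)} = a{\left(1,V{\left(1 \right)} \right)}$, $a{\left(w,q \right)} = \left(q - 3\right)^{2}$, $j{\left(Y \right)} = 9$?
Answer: $125766$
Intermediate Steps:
$V{\left(Q \right)} = 3 Q$
$a{\left(w,q \right)} = \left(-3 + q\right)^{2}$
$v{\left(U \right)} = 0$ ($v{\left(U \right)} = \left(-3 + 3 \cdot 1\right)^{2} = \left(-3 + 3\right)^{2} = 0^{2} = 0$)
$S{\left(n \right)} = 7 n + 14 n^{2}$ ($S{\left(n \right)} = 7 \left(\left(n^{2} + n n\right) + n\right) = 7 \left(\left(n^{2} + n^{2}\right) + n\right) = 7 \left(2 n^{2} + n\right) = 7 \left(n + 2 n^{2}\right) = 7 n + 14 n^{2}$)
$\left(j{\left(5 \right)} + v{\left(-9 \right)}\right)^{2} + S{\left(-95 \right)} = \left(9 + 0\right)^{2} + 7 \left(-95\right) \left(1 + 2 \left(-95\right)\right) = 9^{2} + 7 \left(-95\right) \left(1 - 190\right) = 81 + 7 \left(-95\right) \left(-189\right) = 81 + 125685 = 125766$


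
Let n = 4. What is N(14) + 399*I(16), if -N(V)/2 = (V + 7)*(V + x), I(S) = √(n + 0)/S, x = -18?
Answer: 1743/8 ≈ 217.88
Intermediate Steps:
I(S) = 2/S (I(S) = √(4 + 0)/S = √4/S = 2/S)
N(V) = -2*(-18 + V)*(7 + V) (N(V) = -2*(V + 7)*(V - 18) = -2*(7 + V)*(-18 + V) = -2*(-18 + V)*(7 + V))
N(14) + 399*I(16) = (252 - 2*14² + 22*14) + 399*(2/16) = (252 - 2*196 + 308) + 399*(2*(1/16)) = (252 - 392 + 308) + 399*(⅛) = 168 + 399/8 = 1743/8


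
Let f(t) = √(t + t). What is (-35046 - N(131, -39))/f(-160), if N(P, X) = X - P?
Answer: 8719*I*√5/10 ≈ 1949.6*I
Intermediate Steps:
f(t) = √2*√t (f(t) = √(2*t) = √2*√t)
(-35046 - N(131, -39))/f(-160) = (-35046 - (-39 - 1*131))/((√2*√(-160))) = (-35046 - (-39 - 131))/((√2*(4*I*√10))) = (-35046 - 1*(-170))/((8*I*√5)) = (-35046 + 170)*(-I*√5/40) = -(-8719)*I*√5/10 = 8719*I*√5/10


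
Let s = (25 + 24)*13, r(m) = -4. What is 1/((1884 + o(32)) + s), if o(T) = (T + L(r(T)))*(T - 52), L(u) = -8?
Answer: 1/2041 ≈ 0.00048996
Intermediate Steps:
s = 637 (s = 49*13 = 637)
o(T) = (-52 + T)*(-8 + T) (o(T) = (T - 8)*(T - 52) = (-8 + T)*(-52 + T) = (-52 + T)*(-8 + T))
1/((1884 + o(32)) + s) = 1/((1884 + (416 + 32² - 60*32)) + 637) = 1/((1884 + (416 + 1024 - 1920)) + 637) = 1/((1884 - 480) + 637) = 1/(1404 + 637) = 1/2041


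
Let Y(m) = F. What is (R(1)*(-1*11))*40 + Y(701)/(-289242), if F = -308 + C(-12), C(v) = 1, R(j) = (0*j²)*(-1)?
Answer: 307/289242 ≈ 0.0010614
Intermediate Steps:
R(j) = 0 (R(j) = 0*(-1) = 0)
F = -307 (F = -308 + 1 = -307)
Y(m) = -307
(R(1)*(-1*11))*40 + Y(701)/(-289242) = (0*(-1*11))*40 - 307/(-289242) = (0*(-11))*40 - 307*(-1/289242) = 0*40 + 307/289242 = 0 + 307/289242 = 307/289242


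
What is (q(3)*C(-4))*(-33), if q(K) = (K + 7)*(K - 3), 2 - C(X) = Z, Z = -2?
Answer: 0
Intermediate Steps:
C(X) = 4 (C(X) = 2 - 1*(-2) = 2 + 2 = 4)
q(K) = (-3 + K)*(7 + K) (q(K) = (7 + K)*(-3 + K) = (-3 + K)*(7 + K))
(q(3)*C(-4))*(-33) = ((-21 + 3² + 4*3)*4)*(-33) = ((-21 + 9 + 12)*4)*(-33) = (0*4)*(-33) = 0*(-33) = 0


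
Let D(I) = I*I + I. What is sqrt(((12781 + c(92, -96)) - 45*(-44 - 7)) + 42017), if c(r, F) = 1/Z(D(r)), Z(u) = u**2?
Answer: sqrt(4179500829649)/8556 ≈ 238.94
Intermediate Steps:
D(I) = I + I**2 (D(I) = I**2 + I = I + I**2)
c(r, F) = 1/(r**2*(1 + r)**2) (c(r, F) = 1/((r*(1 + r))**2) = 1/(r**2*(1 + r)**2))
sqrt(((12781 + c(92, -96)) - 45*(-44 - 7)) + 42017) = sqrt(((12781 + 1/(92**2*(1 + 92)**2)) - 45*(-44 - 7)) + 42017) = sqrt(((12781 + (1/8464)/93**2) - 45*(-51)) + 42017) = sqrt(((12781 + (1/8464)*(1/8649)) + 2295) + 42017) = sqrt(((12781 + 1/73205136) + 2295) + 42017) = sqrt((935634843217/73205136 + 2295) + 42017) = sqrt(1103640630337/73205136 + 42017) = sqrt(4179500829649/73205136) = sqrt(4179500829649)/8556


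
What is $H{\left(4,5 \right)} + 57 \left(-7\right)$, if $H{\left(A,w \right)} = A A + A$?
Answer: $-379$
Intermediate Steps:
$H{\left(A,w \right)} = A + A^{2}$ ($H{\left(A,w \right)} = A^{2} + A = A + A^{2}$)
$H{\left(4,5 \right)} + 57 \left(-7\right) = 4 \left(1 + 4\right) + 57 \left(-7\right) = 4 \cdot 5 - 399 = 20 - 399 = -379$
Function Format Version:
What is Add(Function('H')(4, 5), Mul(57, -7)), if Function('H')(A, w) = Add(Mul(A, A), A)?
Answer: -379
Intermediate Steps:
Function('H')(A, w) = Add(A, Pow(A, 2)) (Function('H')(A, w) = Add(Pow(A, 2), A) = Add(A, Pow(A, 2)))
Add(Function('H')(4, 5), Mul(57, -7)) = Add(Mul(4, Add(1, 4)), Mul(57, -7)) = Add(Mul(4, 5), -399) = Add(20, -399) = -379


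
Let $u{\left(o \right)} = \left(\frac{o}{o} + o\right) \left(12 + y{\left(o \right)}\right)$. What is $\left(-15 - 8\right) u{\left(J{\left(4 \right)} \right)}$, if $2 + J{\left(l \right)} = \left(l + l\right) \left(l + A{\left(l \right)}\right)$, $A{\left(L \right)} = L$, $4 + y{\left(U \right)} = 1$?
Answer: $-13041$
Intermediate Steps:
$y{\left(U \right)} = -3$ ($y{\left(U \right)} = -4 + 1 = -3$)
$J{\left(l \right)} = -2 + 4 l^{2}$ ($J{\left(l \right)} = -2 + \left(l + l\right) \left(l + l\right) = -2 + 2 l 2 l = -2 + 4 l^{2}$)
$u{\left(o \right)} = 9 + 9 o$ ($u{\left(o \right)} = \left(\frac{o}{o} + o\right) \left(12 - 3\right) = \left(1 + o\right) 9 = 9 + 9 o$)
$\left(-15 - 8\right) u{\left(J{\left(4 \right)} \right)} = \left(-15 - 8\right) \left(9 + 9 \left(-2 + 4 \cdot 4^{2}\right)\right) = \left(-15 - 8\right) \left(9 + 9 \left(-2 + 4 \cdot 16\right)\right) = - 23 \left(9 + 9 \left(-2 + 64\right)\right) = - 23 \left(9 + 9 \cdot 62\right) = - 23 \left(9 + 558\right) = \left(-23\right) 567 = -13041$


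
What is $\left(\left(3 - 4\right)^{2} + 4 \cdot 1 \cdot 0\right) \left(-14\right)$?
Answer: $-14$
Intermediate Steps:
$\left(\left(3 - 4\right)^{2} + 4 \cdot 1 \cdot 0\right) \left(-14\right) = \left(\left(-1\right)^{2} + 4 \cdot 0\right) \left(-14\right) = \left(1 + 0\right) \left(-14\right) = 1 \left(-14\right) = -14$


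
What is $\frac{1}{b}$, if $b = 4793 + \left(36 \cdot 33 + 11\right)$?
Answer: $\frac{1}{5992} \approx 0.00016689$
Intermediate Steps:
$b = 5992$ ($b = 4793 + \left(1188 + 11\right) = 4793 + 1199 = 5992$)
$\frac{1}{b} = \frac{1}{5992}$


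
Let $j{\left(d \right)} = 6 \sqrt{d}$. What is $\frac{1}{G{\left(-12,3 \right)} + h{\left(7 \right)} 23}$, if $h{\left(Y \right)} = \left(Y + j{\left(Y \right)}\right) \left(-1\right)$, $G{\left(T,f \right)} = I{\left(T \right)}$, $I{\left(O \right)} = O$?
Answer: $\frac{173}{103379} - \frac{138 \sqrt{7}}{103379} \approx -0.0018583$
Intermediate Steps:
$G{\left(T,f \right)} = T$
$h{\left(Y \right)} = - Y - 6 \sqrt{Y}$ ($h{\left(Y \right)} = \left(Y + 6 \sqrt{Y}\right) \left(-1\right) = - Y - 6 \sqrt{Y}$)
$\frac{1}{G{\left(-12,3 \right)} + h{\left(7 \right)} 23} = \frac{1}{-12 + \left(\left(-1\right) 7 - 6 \sqrt{7}\right) 23} = \frac{1}{-12 + \left(-7 - 6 \sqrt{7}\right) 23} = \frac{1}{-12 - \left(161 + 138 \sqrt{7}\right)} = \frac{1}{-173 - 138 \sqrt{7}}$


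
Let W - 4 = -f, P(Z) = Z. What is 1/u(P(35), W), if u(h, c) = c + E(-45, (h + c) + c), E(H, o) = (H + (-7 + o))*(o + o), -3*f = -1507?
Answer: 9/17542085 ≈ 5.1305e-7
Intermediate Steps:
f = 1507/3 (f = -1/3*(-1507) = 1507/3 ≈ 502.33)
W = -1495/3 (W = 4 - 1*1507/3 = 4 - 1507/3 = -1495/3 ≈ -498.33)
E(H, o) = 2*o*(-7 + H + o) (E(H, o) = (-7 + H + o)*(2*o) = 2*o*(-7 + H + o))
u(h, c) = c + 2*(h + 2*c)*(-52 + h + 2*c) (u(h, c) = c + 2*((h + c) + c)*(-7 - 45 + ((h + c) + c)) = c + 2*((c + h) + c)*(-7 - 45 + ((c + h) + c)) = c + 2*(h + 2*c)*(-7 - 45 + (h + 2*c)) = c + 2*(h + 2*c)*(-52 + h + 2*c))
1/u(P(35), W) = 1/(-1495/3 + 2*(35 + 2*(-1495/3))*(-52 + 35 + 2*(-1495/3))) = 1/(-1495/3 + 2*(35 - 2990/3)*(-52 + 35 - 2990/3)) = 1/(-1495/3 + 2*(-2885/3)*(-3041/3)) = 1/(-1495/3 + 17546570/9) = 1/(17542085/9) = 9/17542085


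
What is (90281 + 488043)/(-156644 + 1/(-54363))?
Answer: -31439427612/8515637773 ≈ -3.6920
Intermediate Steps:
(90281 + 488043)/(-156644 + 1/(-54363)) = 578324/(-156644 - 1/54363) = 578324/(-8515637773/54363) = 578324*(-54363/8515637773) = -31439427612/8515637773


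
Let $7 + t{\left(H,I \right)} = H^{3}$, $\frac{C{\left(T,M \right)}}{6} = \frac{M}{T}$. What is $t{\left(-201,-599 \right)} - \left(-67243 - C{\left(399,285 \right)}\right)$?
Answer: $- \frac{56373525}{7} \approx -8.0534 \cdot 10^{6}$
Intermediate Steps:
$C{\left(T,M \right)} = \frac{6 M}{T}$ ($C{\left(T,M \right)} = 6 \frac{M}{T} = \frac{6 M}{T}$)
$t{\left(H,I \right)} = -7 + H^{3}$
$t{\left(-201,-599 \right)} - \left(-67243 - C{\left(399,285 \right)}\right) = \left(-7 + \left(-201\right)^{3}\right) + \left(\left(95783 + 6 \cdot 285 \cdot \frac{1}{399}\right) - 28540\right) = \left(-7 - 8120601\right) + \left(\left(95783 + 6 \cdot 285 \cdot \frac{1}{399}\right) - 28540\right) = -8120608 + \left(\left(95783 + \frac{30}{7}\right) - 28540\right) = -8120608 + \left(\frac{670511}{7} - 28540\right) = -8120608 + \frac{470731}{7} = - \frac{56373525}{7}$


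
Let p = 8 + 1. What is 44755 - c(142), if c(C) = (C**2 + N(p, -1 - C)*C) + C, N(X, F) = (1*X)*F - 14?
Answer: 209191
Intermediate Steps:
p = 9
N(X, F) = -14 + F*X (N(X, F) = X*F - 14 = F*X - 14 = -14 + F*X)
c(C) = C + C**2 + C*(-23 - 9*C) (c(C) = (C**2 + (-14 + (-1 - C)*9)*C) + C = (C**2 + (-14 + (-9 - 9*C))*C) + C = (C**2 + (-23 - 9*C)*C) + C = (C**2 + C*(-23 - 9*C)) + C = C + C**2 + C*(-23 - 9*C))
44755 - c(142) = 44755 - (-2)*142*(11 + 4*142) = 44755 - (-2)*142*(11 + 568) = 44755 - (-2)*142*579 = 44755 - 1*(-164436) = 44755 + 164436 = 209191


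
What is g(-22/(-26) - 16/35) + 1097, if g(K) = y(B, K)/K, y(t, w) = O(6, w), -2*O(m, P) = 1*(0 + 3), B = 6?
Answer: 128991/118 ≈ 1093.1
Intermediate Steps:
O(m, P) = -3/2 (O(m, P) = -(0 + 3)/2 = -3/2)
y(t, w) = -3/2
g(K) = -3/(2*K)
g(-22/(-26) - 16/35) + 1097 = -3/(2*(-22/(-26) - 16/35)) + 1097 = -3/(2*(-22*(-1/26) - 16*1/35)) + 1097 = -3/(2*(11/13 - 16/35)) + 1097 = -3/(2*177/455) + 1097 = -3/2*455/177 + 1097 = -455/118 + 1097 = 128991/118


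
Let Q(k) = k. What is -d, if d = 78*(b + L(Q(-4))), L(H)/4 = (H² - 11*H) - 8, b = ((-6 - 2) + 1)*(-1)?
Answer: -16770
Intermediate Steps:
b = 7 (b = (-8 + 1)*(-1) = -7*(-1) = 7)
L(H) = -32 - 44*H + 4*H² (L(H) = 4*((H² - 11*H) - 8) = 4*(-8 + H² - 11*H) = -32 - 44*H + 4*H²)
d = 16770 (d = 78*(7 + (-32 - 44*(-4) + 4*(-4)²)) = 78*(7 + (-32 + 176 + 4*16)) = 78*(7 + (-32 + 176 + 64)) = 78*(7 + 208) = 78*215 = 16770)
-d = -1*16770 = -16770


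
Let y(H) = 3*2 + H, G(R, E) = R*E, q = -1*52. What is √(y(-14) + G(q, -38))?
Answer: 4*√123 ≈ 44.362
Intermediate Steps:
q = -52
G(R, E) = E*R
y(H) = 6 + H
√(y(-14) + G(q, -38)) = √((6 - 14) - 38*(-52)) = √(-8 + 1976) = √1968 = 4*√123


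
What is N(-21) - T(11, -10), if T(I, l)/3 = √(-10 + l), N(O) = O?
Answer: -21 - 6*I*√5 ≈ -21.0 - 13.416*I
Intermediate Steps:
T(I, l) = 3*√(-10 + l)
N(-21) - T(11, -10) = -21 - 3*√(-10 - 10) = -21 - 3*√(-20) = -21 - 3*2*I*√5 = -21 - 6*I*√5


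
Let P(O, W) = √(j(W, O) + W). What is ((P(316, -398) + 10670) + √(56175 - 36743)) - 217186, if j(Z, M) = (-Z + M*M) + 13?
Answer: -206516 + √99869 + 2*√4858 ≈ -2.0606e+5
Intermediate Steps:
j(Z, M) = 13 + M² - Z (j(Z, M) = (-Z + M²) + 13 = (M² - Z) + 13 = 13 + M² - Z)
P(O, W) = √(13 + O²) (P(O, W) = √((13 + O² - W) + W) = √(13 + O²))
((P(316, -398) + 10670) + √(56175 - 36743)) - 217186 = ((√(13 + 316²) + 10670) + √(56175 - 36743)) - 217186 = ((√(13 + 99856) + 10670) + √19432) - 217186 = ((√99869 + 10670) + 2*√4858) - 217186 = ((10670 + √99869) + 2*√4858) - 217186 = (10670 + √99869 + 2*√4858) - 217186 = -206516 + √99869 + 2*√4858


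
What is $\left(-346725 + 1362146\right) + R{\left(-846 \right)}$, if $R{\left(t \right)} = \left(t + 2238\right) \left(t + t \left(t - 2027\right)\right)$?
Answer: $3383174525$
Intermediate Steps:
$R{\left(t \right)} = \left(2238 + t\right) \left(t + t \left(-2027 + t\right)\right)$
$\left(-346725 + 1362146\right) + R{\left(-846 \right)} = \left(-346725 + 1362146\right) - 846 \left(-4534188 + \left(-846\right)^{2} + 212 \left(-846\right)\right) = 1015421 - 846 \left(-4534188 + 715716 - 179352\right) = 1015421 - -3382159104 = 1015421 + 3382159104 = 3383174525$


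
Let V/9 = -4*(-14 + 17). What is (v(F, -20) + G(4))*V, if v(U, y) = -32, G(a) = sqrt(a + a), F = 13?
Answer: 3456 - 216*sqrt(2) ≈ 3150.5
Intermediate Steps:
G(a) = sqrt(2)*sqrt(a) (G(a) = sqrt(2*a) = sqrt(2)*sqrt(a))
V = -108 (V = 9*(-4*(-14 + 17)) = 9*(-4*3) = 9*(-12) = -108)
(v(F, -20) + G(4))*V = (-32 + sqrt(2)*sqrt(4))*(-108) = (-32 + sqrt(2)*2)*(-108) = (-32 + 2*sqrt(2))*(-108) = 3456 - 216*sqrt(2)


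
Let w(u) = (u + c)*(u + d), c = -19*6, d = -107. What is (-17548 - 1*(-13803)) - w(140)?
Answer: -4603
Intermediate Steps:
c = -114
w(u) = (-114 + u)*(-107 + u) (w(u) = (u - 114)*(u - 107) = (-114 + u)*(-107 + u))
(-17548 - 1*(-13803)) - w(140) = (-17548 - 1*(-13803)) - (12198 + 140² - 221*140) = (-17548 + 13803) - (12198 + 19600 - 30940) = -3745 - 1*858 = -3745 - 858 = -4603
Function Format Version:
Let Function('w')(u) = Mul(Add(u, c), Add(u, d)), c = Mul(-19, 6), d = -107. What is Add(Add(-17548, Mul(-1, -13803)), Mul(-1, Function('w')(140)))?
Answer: -4603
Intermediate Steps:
c = -114
Function('w')(u) = Mul(Add(-114, u), Add(-107, u)) (Function('w')(u) = Mul(Add(u, -114), Add(u, -107)) = Mul(Add(-114, u), Add(-107, u)))
Add(Add(-17548, Mul(-1, -13803)), Mul(-1, Function('w')(140))) = Add(Add(-17548, Mul(-1, -13803)), Mul(-1, Add(12198, Pow(140, 2), Mul(-221, 140)))) = Add(Add(-17548, 13803), Mul(-1, Add(12198, 19600, -30940))) = Add(-3745, Mul(-1, 858)) = Add(-3745, -858) = -4603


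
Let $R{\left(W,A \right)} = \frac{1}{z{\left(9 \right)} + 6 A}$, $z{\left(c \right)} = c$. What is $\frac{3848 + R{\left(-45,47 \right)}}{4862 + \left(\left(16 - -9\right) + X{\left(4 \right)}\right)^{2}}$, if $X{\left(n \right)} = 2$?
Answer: $\frac{1119769}{1626981} \approx 0.68825$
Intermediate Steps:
$R{\left(W,A \right)} = \frac{1}{9 + 6 A}$
$\frac{3848 + R{\left(-45,47 \right)}}{4862 + \left(\left(16 - -9\right) + X{\left(4 \right)}\right)^{2}} = \frac{3848 + \frac{1}{3 \left(3 + 2 \cdot 47\right)}}{4862 + \left(\left(16 - -9\right) + 2\right)^{2}} = \frac{3848 + \frac{1}{3 \left(3 + 94\right)}}{4862 + \left(\left(16 + 9\right) + 2\right)^{2}} = \frac{3848 + \frac{1}{3 \cdot 97}}{4862 + \left(25 + 2\right)^{2}} = \frac{3848 + \frac{1}{3} \cdot \frac{1}{97}}{4862 + 27^{2}} = \frac{3848 + \frac{1}{291}}{4862 + 729} = \frac{1119769}{291 \cdot 5591} = \frac{1119769}{291} \cdot \frac{1}{5591} = \frac{1119769}{1626981}$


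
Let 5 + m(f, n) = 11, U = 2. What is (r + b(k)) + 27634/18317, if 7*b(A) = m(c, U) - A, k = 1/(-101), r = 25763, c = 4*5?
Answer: 333664571454/12950119 ≈ 25765.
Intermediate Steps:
c = 20
m(f, n) = 6 (m(f, n) = -5 + 11 = 6)
k = -1/101 ≈ -0.0099010
b(A) = 6/7 - A/7 (b(A) = (6 - A)/7 = 6/7 - A/7)
(r + b(k)) + 27634/18317 = (25763 + (6/7 - ⅐*(-1/101))) + 27634/18317 = (25763 + (6/7 + 1/707)) + 27634*(1/18317) = (25763 + 607/707) + 27634/18317 = 18215048/707 + 27634/18317 = 333664571454/12950119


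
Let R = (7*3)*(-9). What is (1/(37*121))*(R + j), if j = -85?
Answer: -274/4477 ≈ -0.061202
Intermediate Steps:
R = -189 (R = 21*(-9) = -189)
(1/(37*121))*(R + j) = (1/(37*121))*(-189 - 85) = ((1/37)*(1/121))*(-274) = (1/4477)*(-274) = -274/4477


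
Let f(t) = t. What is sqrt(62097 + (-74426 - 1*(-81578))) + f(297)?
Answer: 297 + sqrt(69249) ≈ 560.15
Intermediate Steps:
sqrt(62097 + (-74426 - 1*(-81578))) + f(297) = sqrt(62097 + (-74426 - 1*(-81578))) + 297 = sqrt(62097 + (-74426 + 81578)) + 297 = sqrt(62097 + 7152) + 297 = sqrt(69249) + 297 = 297 + sqrt(69249)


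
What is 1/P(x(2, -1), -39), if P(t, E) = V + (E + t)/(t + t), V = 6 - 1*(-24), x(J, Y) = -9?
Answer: 3/98 ≈ 0.030612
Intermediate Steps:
V = 30 (V = 6 + 24 = 30)
P(t, E) = 30 + (E + t)/(2*t) (P(t, E) = 30 + (E + t)/(t + t) = 30 + (E + t)/((2*t)) = 30 + (E + t)*(1/(2*t)) = 30 + (E + t)/(2*t))
1/P(x(2, -1), -39) = 1/((1/2)*(-39 + 61*(-9))/(-9)) = 1/((1/2)*(-1/9)*(-39 - 549)) = 1/((1/2)*(-1/9)*(-588)) = 1/(98/3) = 3/98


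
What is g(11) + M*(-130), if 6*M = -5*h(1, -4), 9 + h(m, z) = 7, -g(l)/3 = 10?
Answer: -740/3 ≈ -246.67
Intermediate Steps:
g(l) = -30 (g(l) = -3*10 = -30)
h(m, z) = -2 (h(m, z) = -9 + 7 = -2)
M = 5/3 (M = (-5*(-2))/6 = (⅙)*10 = 5/3 ≈ 1.6667)
g(11) + M*(-130) = -30 + (5/3)*(-130) = -30 - 650/3 = -740/3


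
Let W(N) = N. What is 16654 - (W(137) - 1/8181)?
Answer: 135125578/8181 ≈ 16517.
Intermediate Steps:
16654 - (W(137) - 1/8181) = 16654 - (137 - 1/8181) = 16654 - 1*1120796/8181 = 16654 - 1120796/8181 = 135125578/8181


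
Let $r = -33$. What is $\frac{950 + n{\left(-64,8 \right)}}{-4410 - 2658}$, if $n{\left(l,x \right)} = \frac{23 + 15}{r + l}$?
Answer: $- \frac{404}{3007} \approx -0.13435$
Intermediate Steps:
$n{\left(l,x \right)} = \frac{38}{-33 + l}$ ($n{\left(l,x \right)} = \frac{23 + 15}{-33 + l} = \frac{38}{-33 + l}$)
$\frac{950 + n{\left(-64,8 \right)}}{-4410 - 2658} = \frac{950 + \frac{38}{-33 - 64}}{-4410 - 2658} = \frac{950 + \frac{38}{-97}}{-7068} = \left(950 + 38 \left(- \frac{1}{97}\right)\right) \left(- \frac{1}{7068}\right) = \left(950 - \frac{38}{97}\right) \left(- \frac{1}{7068}\right) = \frac{92112}{97} \left(- \frac{1}{7068}\right) = - \frac{404}{3007}$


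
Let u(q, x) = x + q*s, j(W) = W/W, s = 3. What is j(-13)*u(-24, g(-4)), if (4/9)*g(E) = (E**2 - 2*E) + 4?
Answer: -9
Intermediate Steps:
j(W) = 1
g(E) = 9 - 9*E/2 + 9*E**2/4 (g(E) = 9*((E**2 - 2*E) + 4)/4 = 9*(4 + E**2 - 2*E)/4 = 9 - 9*E/2 + 9*E**2/4)
u(q, x) = x + 3*q (u(q, x) = x + q*3 = x + 3*q)
j(-13)*u(-24, g(-4)) = 1*((9 - 9/2*(-4) + (9/4)*(-4)**2) + 3*(-24)) = 1*((9 + 18 + (9/4)*16) - 72) = 1*((9 + 18 + 36) - 72) = 1*(63 - 72) = 1*(-9) = -9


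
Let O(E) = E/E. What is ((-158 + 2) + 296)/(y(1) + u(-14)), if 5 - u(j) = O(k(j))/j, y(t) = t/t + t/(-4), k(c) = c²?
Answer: 3920/163 ≈ 24.049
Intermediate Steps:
O(E) = 1
y(t) = 1 - t/4 (y(t) = 1 + t*(-¼) = 1 - t/4)
u(j) = 5 - 1/j
((-158 + 2) + 296)/(y(1) + u(-14)) = ((-158 + 2) + 296)/((1 - ¼*1) + (5 - 1/(-14))) = (-156 + 296)/((1 - ¼) + (5 - 1*(-1/14))) = 140/(¾ + (5 + 1/14)) = 140/(¾ + 71/14) = 140/(163/28) = 140*(28/163) = 3920/163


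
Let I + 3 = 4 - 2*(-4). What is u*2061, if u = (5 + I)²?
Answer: 403956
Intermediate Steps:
I = 9 (I = -3 + (4 - 2*(-4)) = -3 + (4 + 8) = -3 + 12 = 9)
u = 196 (u = (5 + 9)² = 14² = 196)
u*2061 = 196*2061 = 403956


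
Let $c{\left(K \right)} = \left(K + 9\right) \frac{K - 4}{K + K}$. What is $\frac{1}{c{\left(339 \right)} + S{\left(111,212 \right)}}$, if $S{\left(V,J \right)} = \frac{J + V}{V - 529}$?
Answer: $\frac{2486}{425539} \approx 0.005842$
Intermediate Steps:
$S{\left(V,J \right)} = \frac{J + V}{-529 + V}$
$c{\left(K \right)} = \frac{\left(-4 + K\right) \left(9 + K\right)}{2 K}$ ($c{\left(K \right)} = \left(9 + K\right) \frac{-4 + K}{2 K} = \frac{\left(-4 + K\right) \left(9 + K\right)}{2 K}$)
$\frac{1}{c{\left(339 \right)} + S{\left(111,212 \right)}} = \frac{1}{\frac{-36 + 339 \left(5 + 339\right)}{2 \cdot 339} + \frac{212 + 111}{-529 + 111}} = \frac{1}{\frac{1}{2} \cdot \frac{1}{339} \left(-36 + 339 \cdot 344\right) + \frac{1}{-418} \cdot 323} = \frac{1}{\frac{1}{2} \cdot \frac{1}{339} \left(-36 + 116616\right) - \frac{17}{22}} = \frac{1}{\frac{1}{2} \cdot \frac{1}{339} \cdot 116580 - \frac{17}{22}} = \frac{1}{\frac{19430}{113} - \frac{17}{22}} = \frac{1}{\frac{425539}{2486}} = \frac{2486}{425539}$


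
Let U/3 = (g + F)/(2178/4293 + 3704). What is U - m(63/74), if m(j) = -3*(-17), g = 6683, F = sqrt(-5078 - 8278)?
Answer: -80556177/1767050 + 4293*I*sqrt(371)/883525 ≈ -45.588 + 0.09359*I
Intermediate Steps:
F = 6*I*sqrt(371) (F = sqrt(-13356) = 6*I*sqrt(371) ≈ 115.57*I)
m(j) = 51
U = 9563373/1767050 + 4293*I*sqrt(371)/883525 (U = 3*((6683 + 6*I*sqrt(371))/(2178/4293 + 3704)) = 3*((6683 + 6*I*sqrt(371))/(2178*(1/4293) + 3704)) = 3*((6683 + 6*I*sqrt(371))/(242/477 + 3704)) = 3*((6683 + 6*I*sqrt(371))/(1767050/477)) = 3*((6683 + 6*I*sqrt(371))*(477/1767050)) = 3*(3187791/1767050 + 1431*I*sqrt(371)/883525) = 9563373/1767050 + 4293*I*sqrt(371)/883525 ≈ 5.4121 + 0.09359*I)
U - m(63/74) = (9563373/1767050 + 4293*I*sqrt(371)/883525) - 1*51 = (9563373/1767050 + 4293*I*sqrt(371)/883525) - 51 = -80556177/1767050 + 4293*I*sqrt(371)/883525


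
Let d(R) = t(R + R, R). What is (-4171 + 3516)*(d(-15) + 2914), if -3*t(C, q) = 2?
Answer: -5724700/3 ≈ -1.9082e+6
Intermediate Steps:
t(C, q) = -⅔ (t(C, q) = -⅓*2 = -⅔)
d(R) = -⅔
(-4171 + 3516)*(d(-15) + 2914) = (-4171 + 3516)*(-⅔ + 2914) = -655*8740/3 = -5724700/3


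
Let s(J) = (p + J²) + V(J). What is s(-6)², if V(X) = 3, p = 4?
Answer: 1849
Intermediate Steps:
s(J) = 7 + J² (s(J) = (4 + J²) + 3 = 7 + J²)
s(-6)² = (7 + (-6)²)² = (7 + 36)² = 43² = 1849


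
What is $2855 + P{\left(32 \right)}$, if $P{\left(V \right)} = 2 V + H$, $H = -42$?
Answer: $2877$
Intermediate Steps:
$P{\left(V \right)} = -42 + 2 V$ ($P{\left(V \right)} = 2 V - 42 = -42 + 2 V$)
$2855 + P{\left(32 \right)} = 2855 + \left(-42 + 2 \cdot 32\right) = 2855 + \left(-42 + 64\right) = 2855 + 22 = 2877$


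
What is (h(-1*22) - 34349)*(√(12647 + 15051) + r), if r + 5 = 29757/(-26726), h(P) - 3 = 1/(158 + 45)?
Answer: 162738983817/775054 - 6972237*√27698/203 ≈ -5.5061e+6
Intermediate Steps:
h(P) = 610/203 (h(P) = 3 + 1/(158 + 45) = 3 + 1/203 = 610/203)
r = -23341/3818 (r = -5 + 29757/(-26726) = -5 + 29757*(-1/26726) = -5 - 4251/3818 = -23341/3818 ≈ -6.1134)
(h(-1*22) - 34349)*(√(12647 + 15051) + r) = (610/203 - 34349)*(√(12647 + 15051) - 23341/3818) = -6972237*(√27698 - 23341/3818)/203 = -6972237*(-23341/3818 + √27698)/203 = 162738983817/775054 - 6972237*√27698/203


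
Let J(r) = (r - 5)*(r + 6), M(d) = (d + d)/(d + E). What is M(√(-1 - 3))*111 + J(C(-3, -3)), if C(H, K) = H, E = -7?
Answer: -384/53 - 3108*I/53 ≈ -7.2453 - 58.641*I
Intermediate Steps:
M(d) = 2*d/(-7 + d) (M(d) = (d + d)/(d - 7) = (2*d)/(-7 + d) = 2*d/(-7 + d))
J(r) = (-5 + r)*(6 + r)
M(√(-1 - 3))*111 + J(C(-3, -3)) = (2*√(-1 - 3)/(-7 + √(-1 - 3)))*111 + (-30 - 3 + (-3)²) = (2*√(-4)/(-7 + √(-4)))*111 + (-30 - 3 + 9) = (2*(2*I)/(-7 + 2*I))*111 - 24 = (2*(2*I)*((-7 - 2*I)/53))*111 - 24 = (4*I*(-7 - 2*I)/53)*111 - 24 = 444*I*(-7 - 2*I)/53 - 24 = -24 + 444*I*(-7 - 2*I)/53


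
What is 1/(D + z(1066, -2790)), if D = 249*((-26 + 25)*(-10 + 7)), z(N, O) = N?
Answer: 1/1813 ≈ 0.00055157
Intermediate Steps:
D = 747 (D = 249*(-1*(-3)) = 249*3 = 747)
1/(D + z(1066, -2790)) = 1/(747 + 1066) = 1/1813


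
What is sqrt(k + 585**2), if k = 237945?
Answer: sqrt(580170) ≈ 761.69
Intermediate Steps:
sqrt(k + 585**2) = sqrt(237945 + 585**2) = sqrt(237945 + 342225) = sqrt(580170)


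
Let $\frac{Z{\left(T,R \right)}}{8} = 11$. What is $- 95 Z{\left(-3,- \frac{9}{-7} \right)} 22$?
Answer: $-183920$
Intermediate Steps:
$Z{\left(T,R \right)} = 88$ ($Z{\left(T,R \right)} = 8 \cdot 11 = 88$)
$- 95 Z{\left(-3,- \frac{9}{-7} \right)} 22 = \left(-95\right) 88 \cdot 22 = \left(-8360\right) 22 = -183920$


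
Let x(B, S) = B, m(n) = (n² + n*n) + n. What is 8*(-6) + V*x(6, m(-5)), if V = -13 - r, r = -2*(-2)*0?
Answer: -126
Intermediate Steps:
r = 0 (r = 4*0 = 0)
m(n) = n + 2*n² (m(n) = (n² + n²) + n = 2*n² + n = n + 2*n²)
V = -13 (V = -13 - 1*0 = -13 + 0 = -13)
8*(-6) + V*x(6, m(-5)) = 8*(-6) - 13*6 = -48 - 78 = -126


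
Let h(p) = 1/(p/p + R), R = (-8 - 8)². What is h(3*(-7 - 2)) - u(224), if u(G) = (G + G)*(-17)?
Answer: 1957313/257 ≈ 7616.0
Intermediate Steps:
R = 256 (R = (-16)² = 256)
h(p) = 1/257 (h(p) = 1/(p/p + 256) = 1/(1 + 256) = 1/257)
u(G) = -34*G (u(G) = (2*G)*(-17) = -34*G)
h(3*(-7 - 2)) - u(224) = 1/257 - (-34)*224 = 1/257 - 1*(-7616) = 1/257 + 7616 = 1957313/257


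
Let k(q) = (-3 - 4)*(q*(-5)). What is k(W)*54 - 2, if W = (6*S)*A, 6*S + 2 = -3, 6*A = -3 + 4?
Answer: -1577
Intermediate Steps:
A = ⅙ (A = (-3 + 4)/6 = (⅙)*1 = ⅙ ≈ 0.16667)
S = -⅚ (S = -⅓ + (⅙)*(-3) = -⅓ - ½ = -⅚ ≈ -0.83333)
W = -⅚ (W = (6*(-⅚))*(⅙) = -5*⅙ = -⅚ ≈ -0.83333)
k(q) = 35*q (k(q) = -(-35)*q = 35*q)
k(W)*54 - 2 = (35*(-⅚))*54 - 2 = -175/6*54 - 2 = -1575 - 2 = -1577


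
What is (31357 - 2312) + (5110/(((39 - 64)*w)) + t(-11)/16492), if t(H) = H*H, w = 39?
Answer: 93390146071/3215940 ≈ 29040.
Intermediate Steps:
t(H) = H²
(31357 - 2312) + (5110/(((39 - 64)*w)) + t(-11)/16492) = (31357 - 2312) + (5110/(((39 - 64)*39)) + (-11)²/16492) = 29045 + (5110/((-25*39)) + 121*(1/16492)) = 29045 + (5110/(-975) + 121/16492) = 29045 + (5110*(-1/975) + 121/16492) = 29045 + (-1022/195 + 121/16492) = 29045 - 16831229/3215940 = 93390146071/3215940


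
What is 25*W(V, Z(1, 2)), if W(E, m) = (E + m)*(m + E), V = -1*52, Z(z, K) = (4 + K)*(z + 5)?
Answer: 6400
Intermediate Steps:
Z(z, K) = (4 + K)*(5 + z)
V = -52
W(E, m) = (E + m)**2 (W(E, m) = (E + m)*(E + m) = (E + m)**2)
25*W(V, Z(1, 2)) = 25*(-52 + (20 + 4*1 + 5*2 + 2*1))**2 = 25*(-52 + (20 + 4 + 10 + 2))**2 = 25*(-52 + 36)**2 = 25*(-16)**2 = 25*256 = 6400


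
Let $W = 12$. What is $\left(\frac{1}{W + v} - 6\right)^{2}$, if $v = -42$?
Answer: $\frac{32761}{900} \approx 36.401$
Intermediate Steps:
$\left(\frac{1}{W + v} - 6\right)^{2} = \left(\frac{1}{12 - 42} - 6\right)^{2} = \left(\frac{1}{-30} - 6\right)^{2} = \left(- \frac{1}{30} - 6\right)^{2} = \left(- \frac{181}{30}\right)^{2} = \frac{32761}{900}$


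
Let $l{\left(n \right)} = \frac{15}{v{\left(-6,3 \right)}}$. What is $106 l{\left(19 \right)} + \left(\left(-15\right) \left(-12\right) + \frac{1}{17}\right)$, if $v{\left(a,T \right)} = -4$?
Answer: $- \frac{7393}{34} \approx -217.44$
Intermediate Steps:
$l{\left(n \right)} = - \frac{15}{4}$ ($l{\left(n \right)} = \frac{15}{-4} = 15 \left(- \frac{1}{4}\right) = - \frac{15}{4}$)
$106 l{\left(19 \right)} + \left(\left(-15\right) \left(-12\right) + \frac{1}{17}\right) = 106 \left(- \frac{15}{4}\right) + \left(\left(-15\right) \left(-12\right) + \frac{1}{17}\right) = - \frac{795}{2} + \left(180 + \frac{1}{17}\right) = - \frac{795}{2} + \frac{3061}{17} = - \frac{7393}{34}$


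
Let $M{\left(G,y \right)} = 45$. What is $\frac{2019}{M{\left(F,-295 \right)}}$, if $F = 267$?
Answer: $\frac{673}{15} \approx 44.867$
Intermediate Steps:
$\frac{2019}{M{\left(F,-295 \right)}} = \frac{2019}{45} = 2019 \cdot \frac{1}{45} = \frac{673}{15}$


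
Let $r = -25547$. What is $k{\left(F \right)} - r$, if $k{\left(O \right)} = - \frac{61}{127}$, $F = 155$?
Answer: $\frac{3244408}{127} \approx 25547.0$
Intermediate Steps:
$k{\left(O \right)} = - \frac{61}{127}$ ($k{\left(O \right)} = \left(-61\right) \frac{1}{127} = - \frac{61}{127}$)
$k{\left(F \right)} - r = - \frac{61}{127} - -25547 = - \frac{61}{127} + 25547 = \frac{3244408}{127}$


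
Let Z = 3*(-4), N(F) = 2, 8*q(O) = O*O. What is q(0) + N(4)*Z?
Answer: -24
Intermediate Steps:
q(O) = O²/8 (q(O) = (O*O)/8 = O²/8)
Z = -12
q(0) + N(4)*Z = (⅛)*0² + 2*(-12) = (⅛)*0 - 24 = 0 - 24 = -24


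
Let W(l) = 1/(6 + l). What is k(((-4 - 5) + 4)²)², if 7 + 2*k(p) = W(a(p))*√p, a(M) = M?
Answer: 11236/961 ≈ 11.692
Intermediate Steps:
k(p) = -7/2 + √p/(2*(6 + p)) (k(p) = -7/2 + (√p/(6 + p))/2 = -7/2 + √p/(2*(6 + p)))
k(((-4 - 5) + 4)²)² = ((-42 + √(((-4 - 5) + 4)²) - 7*((-4 - 5) + 4)²)/(2*(6 + ((-4 - 5) + 4)²)))² = ((-42 + √((-9 + 4)²) - 7*(-9 + 4)²)/(2*(6 + (-9 + 4)²)))² = ((-42 + √((-5)²) - 7*(-5)²)/(2*(6 + (-5)²)))² = ((-42 + √25 - 7*25)/(2*(6 + 25)))² = ((½)*(-42 + 5 - 175)/31)² = ((½)*(1/31)*(-212))² = (-106/31)² = 11236/961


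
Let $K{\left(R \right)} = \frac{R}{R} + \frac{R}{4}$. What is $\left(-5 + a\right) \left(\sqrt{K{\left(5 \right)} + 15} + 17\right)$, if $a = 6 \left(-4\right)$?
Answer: $-493 - \frac{29 \sqrt{69}}{2} \approx -613.45$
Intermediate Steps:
$a = -24$
$K{\left(R \right)} = 1 + \frac{R}{4}$ ($K{\left(R \right)} = 1 + R \frac{1}{4} = 1 + \frac{R}{4}$)
$\left(-5 + a\right) \left(\sqrt{K{\left(5 \right)} + 15} + 17\right) = \left(-5 - 24\right) \left(\sqrt{\left(1 + \frac{1}{4} \cdot 5\right) + 15} + 17\right) = - 29 \left(\sqrt{\left(1 + \frac{5}{4}\right) + 15} + 17\right) = - 29 \left(\sqrt{\frac{9}{4} + 15} + 17\right) = - 29 \left(\sqrt{\frac{69}{4}} + 17\right) = - 29 \left(\frac{\sqrt{69}}{2} + 17\right) = - 29 \left(17 + \frac{\sqrt{69}}{2}\right) = -493 - \frac{29 \sqrt{69}}{2}$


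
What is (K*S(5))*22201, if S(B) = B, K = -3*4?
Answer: -1332060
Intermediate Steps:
K = -12
(K*S(5))*22201 = -12*5*22201 = -60*22201 = -1332060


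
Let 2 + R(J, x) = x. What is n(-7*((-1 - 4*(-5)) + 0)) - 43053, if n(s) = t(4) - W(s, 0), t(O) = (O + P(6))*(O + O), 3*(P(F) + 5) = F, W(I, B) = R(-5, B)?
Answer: -43043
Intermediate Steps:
R(J, x) = -2 + x
W(I, B) = -2 + B
P(F) = -5 + F/3
t(O) = 2*O*(-3 + O) (t(O) = (O + (-5 + (⅓)*6))*(O + O) = (O + (-5 + 2))*(2*O) = (O - 3)*(2*O) = (-3 + O)*(2*O) = 2*O*(-3 + O))
n(s) = 10 (n(s) = 2*4*(-3 + 4) - (-2 + 0) = 2*4*1 - 1*(-2) = 8 + 2 = 10)
n(-7*((-1 - 4*(-5)) + 0)) - 43053 = 10 - 43053 = -43043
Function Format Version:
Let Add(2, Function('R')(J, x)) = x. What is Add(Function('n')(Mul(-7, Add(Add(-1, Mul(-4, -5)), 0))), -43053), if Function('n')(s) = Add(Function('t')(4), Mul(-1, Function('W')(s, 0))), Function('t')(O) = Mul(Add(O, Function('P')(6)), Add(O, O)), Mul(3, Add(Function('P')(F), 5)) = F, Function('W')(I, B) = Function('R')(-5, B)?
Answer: -43043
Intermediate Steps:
Function('R')(J, x) = Add(-2, x)
Function('W')(I, B) = Add(-2, B)
Function('P')(F) = Add(-5, Mul(Rational(1, 3), F))
Function('t')(O) = Mul(2, O, Add(-3, O)) (Function('t')(O) = Mul(Add(O, Add(-5, Mul(Rational(1, 3), 6))), Add(O, O)) = Mul(Add(O, Add(-5, 2)), Mul(2, O)) = Mul(Add(O, -3), Mul(2, O)) = Mul(Add(-3, O), Mul(2, O)) = Mul(2, O, Add(-3, O)))
Function('n')(s) = 10 (Function('n')(s) = Add(Mul(2, 4, Add(-3, 4)), Mul(-1, Add(-2, 0))) = Add(Mul(2, 4, 1), Mul(-1, -2)) = Add(8, 2) = 10)
Add(Function('n')(Mul(-7, Add(Add(-1, Mul(-4, -5)), 0))), -43053) = Add(10, -43053) = -43043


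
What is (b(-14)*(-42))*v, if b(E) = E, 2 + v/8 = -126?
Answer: -602112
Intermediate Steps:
v = -1024 (v = -16 + 8*(-126) = -16 - 1008 = -1024)
(b(-14)*(-42))*v = -14*(-42)*(-1024) = 588*(-1024) = -602112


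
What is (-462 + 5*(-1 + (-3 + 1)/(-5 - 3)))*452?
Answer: -210519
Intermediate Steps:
(-462 + 5*(-1 + (-3 + 1)/(-5 - 3)))*452 = (-462 + 5*(-1 - 2/(-8)))*452 = (-462 + 5*(-1 - 2*(-⅛)))*452 = (-462 + 5*(-1 + ¼))*452 = (-462 + 5*(-¾))*452 = (-462 - 15/4)*452 = -1863/4*452 = -210519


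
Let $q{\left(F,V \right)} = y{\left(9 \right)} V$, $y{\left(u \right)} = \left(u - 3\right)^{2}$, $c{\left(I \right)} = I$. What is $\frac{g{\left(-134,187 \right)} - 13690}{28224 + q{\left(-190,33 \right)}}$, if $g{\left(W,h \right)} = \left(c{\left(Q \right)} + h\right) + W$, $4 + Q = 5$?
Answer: $- \frac{3409}{7353} \approx -0.46362$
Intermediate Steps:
$Q = 1$ ($Q = -4 + 5 = 1$)
$y{\left(u \right)} = \left(-3 + u\right)^{2}$
$q{\left(F,V \right)} = 36 V$ ($q{\left(F,V \right)} = \left(-3 + 9\right)^{2} V = 6^{2} V = 36 V$)
$g{\left(W,h \right)} = 1 + W + h$ ($g{\left(W,h \right)} = \left(1 + h\right) + W = 1 + W + h$)
$\frac{g{\left(-134,187 \right)} - 13690}{28224 + q{\left(-190,33 \right)}} = \frac{\left(1 - 134 + 187\right) - 13690}{28224 + 36 \cdot 33} = \frac{54 - 13690}{28224 + 1188} = - \frac{13636}{29412} = \left(-13636\right) \frac{1}{29412} = - \frac{3409}{7353}$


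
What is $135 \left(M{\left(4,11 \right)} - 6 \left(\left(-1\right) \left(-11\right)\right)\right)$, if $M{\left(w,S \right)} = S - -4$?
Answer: $-6885$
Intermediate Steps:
$M{\left(w,S \right)} = 4 + S$ ($M{\left(w,S \right)} = S + 4 = 4 + S$)
$135 \left(M{\left(4,11 \right)} - 6 \left(\left(-1\right) \left(-11\right)\right)\right) = 135 \left(\left(4 + 11\right) - 6 \left(\left(-1\right) \left(-11\right)\right)\right) = 135 \left(15 - 66\right) = 135 \left(-51\right) = -6885$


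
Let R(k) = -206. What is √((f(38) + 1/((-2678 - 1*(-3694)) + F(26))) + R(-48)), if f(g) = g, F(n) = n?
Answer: I*√182407310/1042 ≈ 12.961*I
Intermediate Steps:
√((f(38) + 1/((-2678 - 1*(-3694)) + F(26))) + R(-48)) = √((38 + 1/((-2678 - 1*(-3694)) + 26)) - 206) = √((38 + 1/((-2678 + 3694) + 26)) - 206) = √((38 + 1/(1016 + 26)) - 206) = √((38 + 1/1042) - 206) = √(39597/1042 - 206) = √(-175055/1042) = I*√182407310/1042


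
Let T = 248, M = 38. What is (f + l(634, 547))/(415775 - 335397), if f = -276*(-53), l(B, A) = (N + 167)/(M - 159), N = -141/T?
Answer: 438915749/2411983024 ≈ 0.18197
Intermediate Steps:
N = -141/248 ≈ -0.56855
l(B, A) = -41275/30008 (l(B, A) = (-141/248 + 167)/(38 - 159) = (41275/248)/(-121) = (41275/248)*(-1/121) = -41275/30008)
f = 14628
(f + l(634, 547))/(415775 - 335397) = (14628 - 41275/30008)/(415775 - 335397) = (438915749/30008)/80378 = (438915749/30008)*(1/80378) = 438915749/2411983024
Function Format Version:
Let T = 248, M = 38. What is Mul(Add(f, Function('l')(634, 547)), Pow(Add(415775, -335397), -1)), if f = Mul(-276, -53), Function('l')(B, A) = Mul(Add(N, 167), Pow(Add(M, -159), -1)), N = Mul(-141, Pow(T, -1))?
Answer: Rational(438915749, 2411983024) ≈ 0.18197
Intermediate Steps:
N = Rational(-141, 248) (N = Mul(-141, Pow(248, -1)) = Mul(-141, Rational(1, 248)) = Rational(-141, 248) ≈ -0.56855)
Function('l')(B, A) = Rational(-41275, 30008) (Function('l')(B, A) = Mul(Add(Rational(-141, 248), 167), Pow(Add(38, -159), -1)) = Mul(Rational(41275, 248), Pow(-121, -1)) = Mul(Rational(41275, 248), Rational(-1, 121)) = Rational(-41275, 30008))
f = 14628
Mul(Add(f, Function('l')(634, 547)), Pow(Add(415775, -335397), -1)) = Mul(Add(14628, Rational(-41275, 30008)), Pow(Add(415775, -335397), -1)) = Mul(Rational(438915749, 30008), Pow(80378, -1)) = Mul(Rational(438915749, 30008), Rational(1, 80378)) = Rational(438915749, 2411983024)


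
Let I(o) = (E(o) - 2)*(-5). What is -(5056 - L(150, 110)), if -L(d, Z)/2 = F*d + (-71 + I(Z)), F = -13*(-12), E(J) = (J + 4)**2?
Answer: 78226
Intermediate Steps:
E(J) = (4 + J)**2
I(o) = 10 - 5*(4 + o)**2 (I(o) = ((4 + o)**2 - 2)*(-5) = (-2 + (4 + o)**2)*(-5) = 10 - 5*(4 + o)**2)
F = 156
L(d, Z) = 122 - 312*d + 10*(4 + Z)**2 (L(d, Z) = -2*(156*d + (-71 + (10 - 5*(4 + Z)**2))) = -2*(156*d + (-61 - 5*(4 + Z)**2)) = -2*(-61 - 5*(4 + Z)**2 + 156*d) = 122 - 312*d + 10*(4 + Z)**2)
-(5056 - L(150, 110)) = -(5056 - (122 - 312*150 + 10*(4 + 110)**2)) = -(5056 - (122 - 46800 + 10*114**2)) = -(5056 - (122 - 46800 + 10*12996)) = -(5056 - (122 - 46800 + 129960)) = -(5056 - 1*83282) = -(5056 - 83282) = -1*(-78226) = 78226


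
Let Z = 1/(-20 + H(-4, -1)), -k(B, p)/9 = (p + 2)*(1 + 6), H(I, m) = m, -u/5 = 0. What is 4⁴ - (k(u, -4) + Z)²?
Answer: -6883129/441 ≈ -15608.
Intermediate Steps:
u = 0 (u = -5*0 = 0)
k(B, p) = -126 - 63*p (k(B, p) = -9*(p + 2)*(1 + 6) = -9*(2 + p)*7 = -9*(14 + 7*p) = -126 - 63*p)
Z = -1/21 (Z = 1/(-20 - 1) = 1/(-21) = -1/21 ≈ -0.047619)
4⁴ - (k(u, -4) + Z)² = 4⁴ - ((-126 - 63*(-4)) - 1/21)² = 256 - ((-126 + 252) - 1/21)² = 256 - (126 - 1/21)² = 256 - (2645/21)² = 256 - 1*6996025/441 = 256 - 6996025/441 = -6883129/441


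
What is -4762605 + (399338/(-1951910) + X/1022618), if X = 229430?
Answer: -2376609300556201371/499014575095 ≈ -4.7626e+6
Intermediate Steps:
-4762605 + (399338/(-1951910) + X/1022618) = -4762605 + (399338/(-1951910) + 229430/1022618) = -4762605 + (399338*(-1/1951910) + 229430*(1/1022618)) = -4762605 + (-199669/975955 + 114715/511309) = -4762605 + 9864121104/499014575095 = -2376609300556201371/499014575095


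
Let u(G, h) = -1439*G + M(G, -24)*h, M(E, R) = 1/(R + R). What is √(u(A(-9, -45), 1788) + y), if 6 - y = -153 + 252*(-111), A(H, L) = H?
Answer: √164179/2 ≈ 202.59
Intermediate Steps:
y = 28131 (y = 6 - (-153 + 252*(-111)) = 6 - (-153 - 27972) = 6 - 1*(-28125) = 6 + 28125 = 28131)
M(E, R) = 1/(2*R)
u(G, h) = -1439*G - h/48 (u(G, h) = -1439*G + ((½)/(-24))*h = -1439*G + ((½)*(-1/24))*h = -1439*G - h/48)
√(u(A(-9, -45), 1788) + y) = √((-1439*(-9) - 1/48*1788) + 28131) = √((12951 - 149/4) + 28131) = √(51655/4 + 28131) = √(164179/4) = √164179/2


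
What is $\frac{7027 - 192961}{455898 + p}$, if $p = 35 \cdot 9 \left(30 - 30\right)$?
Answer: $- \frac{30989}{75983} \approx -0.40784$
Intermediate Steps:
$p = 0$ ($p = 315 \cdot 0 = 0$)
$\frac{7027 - 192961}{455898 + p} = \frac{7027 - 192961}{455898 + 0} = - \frac{185934}{455898} = \left(-185934\right) \frac{1}{455898} = - \frac{30989}{75983}$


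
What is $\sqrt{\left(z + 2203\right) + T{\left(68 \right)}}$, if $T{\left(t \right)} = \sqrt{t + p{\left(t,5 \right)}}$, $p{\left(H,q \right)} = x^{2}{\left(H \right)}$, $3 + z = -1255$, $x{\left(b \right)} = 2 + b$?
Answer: $\sqrt{945 + 6 \sqrt{138}} \approx 31.867$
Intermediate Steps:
$z = -1258$ ($z = -3 - 1255 = -1258$)
$p{\left(H,q \right)} = \left(2 + H\right)^{2}$
$T{\left(t \right)} = \sqrt{t + \left(2 + t\right)^{2}}$
$\sqrt{\left(z + 2203\right) + T{\left(68 \right)}} = \sqrt{\left(-1258 + 2203\right) + \sqrt{68 + \left(2 + 68\right)^{2}}} = \sqrt{945 + \sqrt{68 + 70^{2}}} = \sqrt{945 + \sqrt{68 + 4900}} = \sqrt{945 + \sqrt{4968}} = \sqrt{945 + 6 \sqrt{138}}$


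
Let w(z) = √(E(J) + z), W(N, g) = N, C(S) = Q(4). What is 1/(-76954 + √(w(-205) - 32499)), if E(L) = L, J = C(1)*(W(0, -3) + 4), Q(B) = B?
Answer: 1/(-76954 + √3*√(-10833 + I*√21)) ≈ -1.2995e-5 - 3.044e-8*I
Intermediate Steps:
C(S) = 4
J = 16 (J = 4*(0 + 4) = 4*4 = 16)
w(z) = √(16 + z)
1/(-76954 + √(w(-205) - 32499)) = 1/(-76954 + √(√(16 - 205) - 32499)) = 1/(-76954 + √(√(-189) - 32499)) = 1/(-76954 + √(3*I*√21 - 32499)) = 1/(-76954 + √(-32499 + 3*I*√21))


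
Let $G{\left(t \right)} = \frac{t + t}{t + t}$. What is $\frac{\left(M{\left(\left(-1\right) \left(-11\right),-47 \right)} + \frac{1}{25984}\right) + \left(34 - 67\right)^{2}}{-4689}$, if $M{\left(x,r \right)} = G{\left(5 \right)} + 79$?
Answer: $- \frac{3375033}{13537664} \approx -0.24931$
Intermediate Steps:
$G{\left(t \right)} = 1$ ($G{\left(t \right)} = \frac{2 t}{2 t} = 2 t \frac{1}{2 t} = 1$)
$M{\left(x,r \right)} = 80$ ($M{\left(x,r \right)} = 1 + 79 = 80$)
$\frac{\left(M{\left(\left(-1\right) \left(-11\right),-47 \right)} + \frac{1}{25984}\right) + \left(34 - 67\right)^{2}}{-4689} = \frac{\left(80 + \frac{1}{25984}\right) + \left(34 - 67\right)^{2}}{-4689} = \left(\left(80 + \frac{1}{25984}\right) + \left(-33\right)^{2}\right) \left(- \frac{1}{4689}\right) = \left(\frac{2078721}{25984} + 1089\right) \left(- \frac{1}{4689}\right) = \frac{30375297}{25984} \left(- \frac{1}{4689}\right) = - \frac{3375033}{13537664}$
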